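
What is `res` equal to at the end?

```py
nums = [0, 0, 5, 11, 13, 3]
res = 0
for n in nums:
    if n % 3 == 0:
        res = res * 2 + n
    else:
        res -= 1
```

-3

n=0: %3==0, res = 0*2+0 = 0
n=0: %3==0, res = 0*2+0 = 0
n=5: not %3==0, res = 0-1 = -1
n=11: not %3==0, res = (-1)-1 = -2
n=13: not %3==0, res = (-2)-1 = -3
n=3: %3==0, res = (-3)*2+3 = -3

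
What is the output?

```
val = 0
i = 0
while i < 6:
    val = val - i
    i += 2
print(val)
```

-6

i=0: val = 0-0 = 0
i=2: val = 0-2 = -2
i=4: val = (-2)-4 = -6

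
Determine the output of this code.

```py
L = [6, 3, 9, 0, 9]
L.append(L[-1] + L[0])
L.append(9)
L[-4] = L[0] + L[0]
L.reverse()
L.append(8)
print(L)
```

[9, 15, 9, 12, 9, 3, 6, 8]

append L[-1]+L[0] = 9+6 = 15 → [6, 3, 9, 0, 9, 15]
append 9 → [6, 3, 9, 0, 9, 15, 9]
L[-4] = L[0]+L[0] = 6+6 = 12 → [6, 3, 9, 12, 9, 15, 9]
reverse → [9, 15, 9, 12, 9, 3, 6]
append 8 → [9, 15, 9, 12, 9, 3, 6, 8]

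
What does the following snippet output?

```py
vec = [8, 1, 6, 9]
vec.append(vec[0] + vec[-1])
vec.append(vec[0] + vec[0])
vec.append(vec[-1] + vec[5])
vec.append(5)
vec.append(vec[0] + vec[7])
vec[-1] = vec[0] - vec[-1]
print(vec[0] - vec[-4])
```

-8

append vec[0]+vec[-1] = 8+9 = 17 → [8, 1, 6, 9, 17]
append vec[0]+vec[0] = 8+8 = 16 → [8, 1, 6, 9, 17, 16]
append vec[-1]+vec[5] = 16+16 = 32 → [8, 1, 6, 9, 17, 16, 32]
append 5 → [8, 1, 6, 9, 17, 16, 32, 5]
append vec[0]+vec[7] = 8+5 = 13 → [8, 1, 6, 9, 17, 16, 32, 5, 13]
vec[-1] = vec[0]-vec[-1] = 8-13 = -5 → [8, 1, 6, 9, 17, 16, 32, 5, -5]
vec[0]-vec[-4] = 8-16 = -8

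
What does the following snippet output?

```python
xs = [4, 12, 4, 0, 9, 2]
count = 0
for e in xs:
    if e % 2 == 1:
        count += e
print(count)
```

e=4: not odd
e=12: not odd
e=4: not odd
e=0: not odd
e=9: odd, count = 0+9 = 9
e=2: not odd

9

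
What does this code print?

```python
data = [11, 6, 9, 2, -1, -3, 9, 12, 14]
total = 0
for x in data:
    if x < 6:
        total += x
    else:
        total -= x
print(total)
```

-63

x=11: not <6, total = 0-11 = -11
x=6: not <6, total = (-11)-6 = -17
x=9: not <6, total = (-17)-9 = -26
x=2: <6, total = (-26)+2 = -24
x=-1: <6, total = (-24)+(-1) = -25
x=-3: <6, total = (-25)+(-3) = -28
x=9: not <6, total = (-28)-9 = -37
x=12: not <6, total = (-37)-12 = -49
x=14: not <6, total = (-49)-14 = -63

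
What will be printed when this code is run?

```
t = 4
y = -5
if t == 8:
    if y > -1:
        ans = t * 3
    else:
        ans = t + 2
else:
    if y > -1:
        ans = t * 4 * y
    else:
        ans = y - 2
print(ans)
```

-7

t=4, y=-5
t == 8 is False; y > -1 is False
→ ans = y - 2 = -7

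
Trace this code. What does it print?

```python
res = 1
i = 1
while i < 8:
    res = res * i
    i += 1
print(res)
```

5040

i=1: res = 1*1 = 1
i=2: res = 1*2 = 2
i=3: res = 2*3 = 6
i=4: res = 6*4 = 24
i=5: res = 24*5 = 120
i=6: res = 120*6 = 720
i=7: res = 720*7 = 5040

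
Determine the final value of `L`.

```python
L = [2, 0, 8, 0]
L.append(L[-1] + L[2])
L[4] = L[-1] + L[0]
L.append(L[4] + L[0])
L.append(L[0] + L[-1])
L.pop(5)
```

append L[-1]+L[2] = 0+8 = 8 → [2, 0, 8, 0, 8]
L[4] = L[-1]+L[0] = 8+2 = 10 → [2, 0, 8, 0, 10]
append L[4]+L[0] = 10+2 = 12 → [2, 0, 8, 0, 10, 12]
append L[0]+L[-1] = 2+12 = 14 → [2, 0, 8, 0, 10, 12, 14]
pop(5) removes 12 → [2, 0, 8, 0, 10, 14]

[2, 0, 8, 0, 10, 14]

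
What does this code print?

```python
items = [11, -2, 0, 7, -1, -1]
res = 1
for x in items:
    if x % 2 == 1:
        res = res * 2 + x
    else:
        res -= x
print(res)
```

x=11: odd, res = 1*2+11 = 13
x=-2: not odd, res = 13-(-2) = 15
x=0: not odd, res = 15-0 = 15
x=7: odd, res = 15*2+7 = 37
x=-1: odd, res = 37*2+(-1) = 73
x=-1: odd, res = 73*2+(-1) = 145

145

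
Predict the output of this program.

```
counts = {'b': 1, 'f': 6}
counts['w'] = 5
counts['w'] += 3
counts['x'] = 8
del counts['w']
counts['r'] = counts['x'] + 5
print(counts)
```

counts['w'] = 5 → {'b': 1, 'f': 6, 'w': 5}
counts['w'] = 5+3 = 8 → {'b': 1, 'f': 6, 'w': 8}
counts['x'] = 8 → {'b': 1, 'f': 6, 'w': 8, 'x': 8}
del 'w' → {'b': 1, 'f': 6, 'x': 8}
counts['r'] = counts['x']+5 = 13 → {'b': 1, 'f': 6, 'x': 8, 'r': 13}

{'b': 1, 'f': 6, 'x': 8, 'r': 13}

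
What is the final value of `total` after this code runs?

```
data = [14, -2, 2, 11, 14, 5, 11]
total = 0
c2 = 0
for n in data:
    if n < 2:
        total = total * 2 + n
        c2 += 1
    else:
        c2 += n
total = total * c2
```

n=14: not <2; c2=14
n=-2: <2, total = 0*2+(-2) = -2; c2=15
n=2: not <2; c2=17
n=11: not <2; c2=28
n=14: not <2; c2=42
n=5: not <2; c2=47
n=11: not <2; c2=58
total*c2 = (-2)*58 = -116

-116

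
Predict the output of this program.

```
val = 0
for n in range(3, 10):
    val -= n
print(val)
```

-42

n=3: val = 0-3 = -3
n=4: val = (-3)-4 = -7
n=5: val = (-7)-5 = -12
n=6: val = (-12)-6 = -18
n=7: val = (-18)-7 = -25
n=8: val = (-25)-8 = -33
n=9: val = (-33)-9 = -42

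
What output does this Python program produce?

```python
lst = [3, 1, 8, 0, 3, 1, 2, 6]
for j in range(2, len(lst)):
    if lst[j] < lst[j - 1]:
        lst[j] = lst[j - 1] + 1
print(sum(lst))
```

j=2: 8>=1, unchanged → [3, 1, 8, 0, 3, 1, 2, 6]
j=3: 0<8, lst[3] = 8+1 = 9 → [3, 1, 8, 9, 3, 1, 2, 6]
j=4: 3<9, lst[4] = 9+1 = 10 → [3, 1, 8, 9, 10, 1, 2, 6]
j=5: 1<10, lst[5] = 10+1 = 11 → [3, 1, 8, 9, 10, 11, 2, 6]
j=6: 2<11, lst[6] = 11+1 = 12 → [3, 1, 8, 9, 10, 11, 12, 6]
j=7: 6<12, lst[7] = 12+1 = 13 → [3, 1, 8, 9, 10, 11, 12, 13]
sum = 67

67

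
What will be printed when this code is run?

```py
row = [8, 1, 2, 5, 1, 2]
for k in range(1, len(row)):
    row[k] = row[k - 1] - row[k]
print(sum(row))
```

16

k=1: row[1] = 8-1 = 7 → [8, 7, 2, 5, 1, 2]
k=2: row[2] = 7-2 = 5 → [8, 7, 5, 5, 1, 2]
k=3: row[3] = 5-5 = 0 → [8, 7, 5, 0, 1, 2]
k=4: row[4] = 0-1 = -1 → [8, 7, 5, 0, -1, 2]
k=5: row[5] = (-1)-2 = -3 → [8, 7, 5, 0, -1, -3]
sum = 16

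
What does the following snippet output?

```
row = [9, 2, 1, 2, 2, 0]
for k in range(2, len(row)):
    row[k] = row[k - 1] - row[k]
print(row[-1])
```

k=2: row[2] = 2-1 = 1 → [9, 2, 1, 2, 2, 0]
k=3: row[3] = 1-2 = -1 → [9, 2, 1, -1, 2, 0]
k=4: row[4] = (-1)-2 = -3 → [9, 2, 1, -1, -3, 0]
k=5: row[5] = (-3)-0 = -3 → [9, 2, 1, -1, -3, -3]

-3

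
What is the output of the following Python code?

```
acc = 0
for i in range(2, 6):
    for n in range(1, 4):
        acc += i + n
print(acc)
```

i=2,n=1: acc = 0+3 = 3
i=2,n=2: acc = 3+4 = 7
i=2,n=3: acc = 7+5 = 12
i=3,n=1: acc = 12+4 = 16
i=3,n=2: acc = 16+5 = 21
i=3,n=3: acc = 21+6 = 27
i=4,n=1: acc = 27+5 = 32
i=4,n=2: acc = 32+6 = 38
i=4,n=3: acc = 38+7 = 45
i=5,n=1: acc = 45+6 = 51
i=5,n=2: acc = 51+7 = 58
i=5,n=3: acc = 58+8 = 66

66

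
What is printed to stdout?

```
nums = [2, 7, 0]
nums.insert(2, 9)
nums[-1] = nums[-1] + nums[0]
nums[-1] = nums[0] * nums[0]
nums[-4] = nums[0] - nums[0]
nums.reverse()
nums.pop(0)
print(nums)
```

insert 9 at 2 → [2, 7, 9, 0]
nums[-1] = nums[-1]+nums[0] = 0+2 = 2 → [2, 7, 9, 2]
nums[-1] = nums[0]*nums[0] = 2*2 = 4 → [2, 7, 9, 4]
nums[-4] = nums[0]-nums[0] = 2-2 = 0 → [0, 7, 9, 4]
reverse → [4, 9, 7, 0]
pop(0) removes 4 → [9, 7, 0]

[9, 7, 0]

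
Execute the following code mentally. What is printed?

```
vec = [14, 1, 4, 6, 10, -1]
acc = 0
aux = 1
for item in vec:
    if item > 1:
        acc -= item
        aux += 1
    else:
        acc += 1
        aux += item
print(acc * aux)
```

-160

item=14: >1, acc = 0-14 = -14; aux=2
item=1: not >1, acc = (-14)+1 = -13; aux=3
item=4: >1, acc = (-13)-4 = -17; aux=4
item=6: >1, acc = (-17)-6 = -23; aux=5
item=10: >1, acc = (-23)-10 = -33; aux=6
item=-1: not >1, acc = (-33)+1 = -32; aux=5
acc*aux = (-32)*5 = -160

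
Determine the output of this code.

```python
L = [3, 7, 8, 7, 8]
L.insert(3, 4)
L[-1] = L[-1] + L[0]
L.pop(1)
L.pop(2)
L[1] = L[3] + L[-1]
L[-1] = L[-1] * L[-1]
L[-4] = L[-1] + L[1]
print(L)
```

[143, 22, 7, 121]

insert 4 at 3 → [3, 7, 8, 4, 7, 8]
L[-1] = L[-1]+L[0] = 8+3 = 11 → [3, 7, 8, 4, 7, 11]
pop(1) removes 7 → [3, 8, 4, 7, 11]
pop(2) removes 4 → [3, 8, 7, 11]
L[1] = L[3]+L[-1] = 11+11 = 22 → [3, 22, 7, 11]
L[-1] = L[-1]*L[-1] = 11*11 = 121 → [3, 22, 7, 121]
L[-4] = L[-1]+L[1] = 121+22 = 143 → [143, 22, 7, 121]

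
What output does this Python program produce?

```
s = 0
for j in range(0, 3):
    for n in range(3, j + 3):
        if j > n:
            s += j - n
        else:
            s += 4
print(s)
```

12

j=1,n=3: not 1>3, s = 0+4 = 4
j=2,n=3: not 2>3, s = 4+4 = 8
j=2,n=4: not 2>4, s = 8+4 = 12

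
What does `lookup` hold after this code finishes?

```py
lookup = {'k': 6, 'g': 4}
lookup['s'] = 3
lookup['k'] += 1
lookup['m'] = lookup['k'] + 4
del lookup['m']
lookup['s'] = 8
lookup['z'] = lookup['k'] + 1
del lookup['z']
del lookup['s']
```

lookup['s'] = 3 → {'k': 6, 'g': 4, 's': 3}
lookup['k'] = 6+1 = 7 → {'k': 7, 'g': 4, 's': 3}
lookup['m'] = lookup['k']+4 = 11 → {'k': 7, 'g': 4, 's': 3, 'm': 11}
del 'm' → {'k': 7, 'g': 4, 's': 3}
lookup['s'] = 8 → {'k': 7, 'g': 4, 's': 8}
lookup['z'] = lookup['k']+1 = 8 → {'k': 7, 'g': 4, 's': 8, 'z': 8}
del 'z' → {'k': 7, 'g': 4, 's': 8}
del 's' → {'k': 7, 'g': 4}

{'k': 7, 'g': 4}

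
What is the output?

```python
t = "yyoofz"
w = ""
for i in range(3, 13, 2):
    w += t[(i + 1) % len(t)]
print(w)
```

i=3: add t[4]='f' → 'f'
i=5: add t[0]='y' → 'fy'
i=7: add t[2]='o' → 'fyo'
i=9: add t[4]='f' → 'fyof'
i=11: add t[0]='y' → 'fyofy'

fyofy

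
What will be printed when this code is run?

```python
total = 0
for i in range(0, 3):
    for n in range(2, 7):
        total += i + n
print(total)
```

75

i=0,n=2: total = 0+2 = 2
i=0,n=3: total = 2+3 = 5
i=0,n=4: total = 5+4 = 9
i=0,n=5: total = 9+5 = 14
i=0,n=6: total = 14+6 = 20
i=1,n=2: total = 20+3 = 23
i=1,n=3: total = 23+4 = 27
i=1,n=4: total = 27+5 = 32
i=1,n=5: total = 32+6 = 38
i=1,n=6: total = 38+7 = 45
i=2,n=2: total = 45+4 = 49
i=2,n=3: total = 49+5 = 54
i=2,n=4: total = 54+6 = 60
i=2,n=5: total = 60+7 = 67
i=2,n=6: total = 67+8 = 75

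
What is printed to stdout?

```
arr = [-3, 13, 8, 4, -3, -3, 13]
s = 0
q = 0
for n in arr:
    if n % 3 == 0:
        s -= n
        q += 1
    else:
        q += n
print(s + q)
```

50

n=-3: %3==0, s = 0-(-3) = 3; q=1
n=13: not %3==0; q=14
n=8: not %3==0; q=22
n=4: not %3==0; q=26
n=-3: %3==0, s = 3-(-3) = 6; q=27
n=-3: %3==0, s = 6-(-3) = 9; q=28
n=13: not %3==0; q=41
s+q = 9+41 = 50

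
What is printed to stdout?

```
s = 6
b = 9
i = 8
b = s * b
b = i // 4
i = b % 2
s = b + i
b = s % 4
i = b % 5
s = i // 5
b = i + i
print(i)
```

2

b = 6*9 = 54
b = 8//4 = 2
i = 2%2 = 0
s = 2+0 = 2
b = 2%4 = 2
i = 2%5 = 2
s = 2//5 = 0
b = 2+2 = 4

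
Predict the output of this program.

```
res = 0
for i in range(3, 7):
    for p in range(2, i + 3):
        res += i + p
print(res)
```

200

i=3,p=2: res = 0+5 = 5
i=3,p=3: res = 5+6 = 11
i=3,p=4: res = 11+7 = 18
i=3,p=5: res = 18+8 = 26
i=4,p=2: res = 26+6 = 32
i=4,p=3: res = 32+7 = 39
i=4,p=4: res = 39+8 = 47
i=4,p=5: res = 47+9 = 56
i=4,p=6: res = 56+10 = 66
i=5,p=2: res = 66+7 = 73
i=5,p=3: res = 73+8 = 81
i=5,p=4: res = 81+9 = 90
i=5,p=5: res = 90+10 = 100
i=5,p=6: res = 100+11 = 111
i=5,p=7: res = 111+12 = 123
i=6,p=2: res = 123+8 = 131
i=6,p=3: res = 131+9 = 140
i=6,p=4: res = 140+10 = 150
i=6,p=5: res = 150+11 = 161
i=6,p=6: res = 161+12 = 173
i=6,p=7: res = 173+13 = 186
i=6,p=8: res = 186+14 = 200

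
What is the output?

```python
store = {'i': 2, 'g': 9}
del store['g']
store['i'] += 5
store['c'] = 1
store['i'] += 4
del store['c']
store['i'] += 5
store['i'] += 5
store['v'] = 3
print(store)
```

del 'g' → {'i': 2}
store['i'] = 2+5 = 7 → {'i': 7}
store['c'] = 1 → {'i': 7, 'c': 1}
store['i'] = 7+4 = 11 → {'i': 11, 'c': 1}
del 'c' → {'i': 11}
store['i'] = 11+5 = 16 → {'i': 16}
store['i'] = 16+5 = 21 → {'i': 21}
store['v'] = 3 → {'i': 21, 'v': 3}

{'i': 21, 'v': 3}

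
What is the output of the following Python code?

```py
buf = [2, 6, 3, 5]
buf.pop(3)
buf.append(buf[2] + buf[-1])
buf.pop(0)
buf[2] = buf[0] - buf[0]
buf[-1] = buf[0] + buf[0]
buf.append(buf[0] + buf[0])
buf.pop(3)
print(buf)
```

[6, 3, 12]

pop(3) removes 5 → [2, 6, 3]
append buf[2]+buf[-1] = 3+3 = 6 → [2, 6, 3, 6]
pop(0) removes 2 → [6, 3, 6]
buf[2] = buf[0]-buf[0] = 6-6 = 0 → [6, 3, 0]
buf[-1] = buf[0]+buf[0] = 6+6 = 12 → [6, 3, 12]
append buf[0]+buf[0] = 6+6 = 12 → [6, 3, 12, 12]
pop(3) removes 12 → [6, 3, 12]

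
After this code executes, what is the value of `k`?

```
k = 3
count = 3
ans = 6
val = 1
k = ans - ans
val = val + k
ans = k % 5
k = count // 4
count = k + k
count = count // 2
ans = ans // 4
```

0

k = 6-6 = 0
val = 1+0 = 1
ans = 0%5 = 0
k = 3//4 = 0
count = 0+0 = 0
count = 0//2 = 0
ans = 0//4 = 0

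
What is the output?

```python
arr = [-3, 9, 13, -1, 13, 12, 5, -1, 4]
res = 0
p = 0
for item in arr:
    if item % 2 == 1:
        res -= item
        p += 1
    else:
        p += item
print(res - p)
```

-58

item=-3: odd, res = 0-(-3) = 3; p=1
item=9: odd, res = 3-9 = -6; p=2
item=13: odd, res = (-6)-13 = -19; p=3
item=-1: odd, res = (-19)-(-1) = -18; p=4
item=13: odd, res = (-18)-13 = -31; p=5
item=12: not odd; p=17
item=5: odd, res = (-31)-5 = -36; p=18
item=-1: odd, res = (-36)-(-1) = -35; p=19
item=4: not odd; p=23
res-p = (-35)-23 = -58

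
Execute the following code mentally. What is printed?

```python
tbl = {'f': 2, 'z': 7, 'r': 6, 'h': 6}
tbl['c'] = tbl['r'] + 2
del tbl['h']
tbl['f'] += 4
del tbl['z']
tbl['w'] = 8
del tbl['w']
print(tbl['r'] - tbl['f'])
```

0

tbl['c'] = tbl['r']+2 = 8 → {'f': 2, 'z': 7, 'r': 6, 'h': 6, 'c': 8}
del 'h' → {'f': 2, 'z': 7, 'r': 6, 'c': 8}
tbl['f'] = 2+4 = 6 → {'f': 6, 'z': 7, 'r': 6, 'c': 8}
del 'z' → {'f': 6, 'r': 6, 'c': 8}
tbl['w'] = 8 → {'f': 6, 'r': 6, 'c': 8, 'w': 8}
del 'w' → {'f': 6, 'r': 6, 'c': 8}
tbl['r']-tbl['f'] = 6-6 = 0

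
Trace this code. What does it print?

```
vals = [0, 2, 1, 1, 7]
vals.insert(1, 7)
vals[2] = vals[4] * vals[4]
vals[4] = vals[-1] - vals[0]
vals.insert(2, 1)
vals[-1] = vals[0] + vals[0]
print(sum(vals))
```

17

insert 7 at 1 → [0, 7, 2, 1, 1, 7]
vals[2] = vals[4]*vals[4] = 1*1 = 1 → [0, 7, 1, 1, 1, 7]
vals[4] = vals[-1]-vals[0] = 7-0 = 7 → [0, 7, 1, 1, 7, 7]
insert 1 at 2 → [0, 7, 1, 1, 1, 7, 7]
vals[-1] = vals[0]+vals[0] = 0+0 = 0 → [0, 7, 1, 1, 1, 7, 0]
sum = 17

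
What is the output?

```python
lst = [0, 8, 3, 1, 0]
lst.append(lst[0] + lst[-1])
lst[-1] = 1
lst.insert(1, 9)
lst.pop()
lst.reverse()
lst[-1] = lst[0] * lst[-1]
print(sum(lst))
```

21

append lst[0]+lst[-1] = 0+0 = 0 → [0, 8, 3, 1, 0, 0]
lst[-1] = 1 → [0, 8, 3, 1, 0, 1]
insert 9 at 1 → [0, 9, 8, 3, 1, 0, 1]
pop() removes 1 → [0, 9, 8, 3, 1, 0]
reverse → [0, 1, 3, 8, 9, 0]
lst[-1] = lst[0]*lst[-1] = 0*0 = 0 → [0, 1, 3, 8, 9, 0]
sum = 21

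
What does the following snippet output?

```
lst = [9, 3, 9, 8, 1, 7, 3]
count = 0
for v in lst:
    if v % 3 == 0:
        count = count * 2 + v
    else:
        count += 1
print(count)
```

111

v=9: %3==0, count = 0*2+9 = 9
v=3: %3==0, count = 9*2+3 = 21
v=9: %3==0, count = 21*2+9 = 51
v=8: not %3==0, count = 51+1 = 52
v=1: not %3==0, count = 52+1 = 53
v=7: not %3==0, count = 53+1 = 54
v=3: %3==0, count = 54*2+3 = 111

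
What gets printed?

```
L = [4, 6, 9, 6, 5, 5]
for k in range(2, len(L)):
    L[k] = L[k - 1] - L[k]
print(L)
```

[4, 6, -3, -9, -14, -19]

k=2: L[2] = 6-9 = -3 → [4, 6, -3, 6, 5, 5]
k=3: L[3] = (-3)-6 = -9 → [4, 6, -3, -9, 5, 5]
k=4: L[4] = (-9)-5 = -14 → [4, 6, -3, -9, -14, 5]
k=5: L[5] = (-14)-5 = -19 → [4, 6, -3, -9, -14, -19]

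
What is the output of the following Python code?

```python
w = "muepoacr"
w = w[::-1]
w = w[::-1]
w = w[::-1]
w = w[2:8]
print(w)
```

reverse → 'rcaopeum'
reverse → 'muepoacr'
reverse → 'rcaopeum'
slice [2:8] → 'aopeum'

aopeum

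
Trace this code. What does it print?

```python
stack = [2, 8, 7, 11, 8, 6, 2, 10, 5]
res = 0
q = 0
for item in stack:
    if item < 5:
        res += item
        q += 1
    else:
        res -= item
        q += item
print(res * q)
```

-2907

item=2: <5, res = 0+2 = 2; q=1
item=8: not <5, res = 2-8 = -6; q=9
item=7: not <5, res = (-6)-7 = -13; q=16
item=11: not <5, res = (-13)-11 = -24; q=27
item=8: not <5, res = (-24)-8 = -32; q=35
item=6: not <5, res = (-32)-6 = -38; q=41
item=2: <5, res = (-38)+2 = -36; q=42
item=10: not <5, res = (-36)-10 = -46; q=52
item=5: not <5, res = (-46)-5 = -51; q=57
res*q = (-51)*57 = -2907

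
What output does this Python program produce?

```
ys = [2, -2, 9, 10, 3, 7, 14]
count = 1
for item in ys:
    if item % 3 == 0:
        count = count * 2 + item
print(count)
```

item=2: not %3==0
item=-2: not %3==0
item=9: %3==0, count = 1*2+9 = 11
item=10: not %3==0
item=3: %3==0, count = 11*2+3 = 25
item=7: not %3==0
item=14: not %3==0

25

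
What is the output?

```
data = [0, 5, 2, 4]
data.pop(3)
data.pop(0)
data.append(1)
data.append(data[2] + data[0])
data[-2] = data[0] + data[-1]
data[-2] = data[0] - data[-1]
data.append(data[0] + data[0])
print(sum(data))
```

pop(3) removes 4 → [0, 5, 2]
pop(0) removes 0 → [5, 2]
append 1 → [5, 2, 1]
append data[2]+data[0] = 1+5 = 6 → [5, 2, 1, 6]
data[-2] = data[0]+data[-1] = 5+6 = 11 → [5, 2, 11, 6]
data[-2] = data[0]-data[-1] = 5-6 = -1 → [5, 2, -1, 6]
append data[0]+data[0] = 5+5 = 10 → [5, 2, -1, 6, 10]
sum = 22

22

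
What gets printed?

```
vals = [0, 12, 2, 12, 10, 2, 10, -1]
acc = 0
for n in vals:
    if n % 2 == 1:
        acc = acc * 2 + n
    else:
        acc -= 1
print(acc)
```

-15

n=0: not odd, acc = 0-1 = -1
n=12: not odd, acc = (-1)-1 = -2
n=2: not odd, acc = (-2)-1 = -3
n=12: not odd, acc = (-3)-1 = -4
n=10: not odd, acc = (-4)-1 = -5
n=2: not odd, acc = (-5)-1 = -6
n=10: not odd, acc = (-6)-1 = -7
n=-1: odd, acc = (-7)*2+(-1) = -15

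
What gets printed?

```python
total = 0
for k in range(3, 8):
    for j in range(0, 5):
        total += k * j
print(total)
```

k=3,j=0: total = 0+0 = 0
k=3,j=1: total = 0+3 = 3
k=3,j=2: total = 3+6 = 9
k=3,j=3: total = 9+9 = 18
k=3,j=4: total = 18+12 = 30
k=4,j=0: total = 30+0 = 30
k=4,j=1: total = 30+4 = 34
k=4,j=2: total = 34+8 = 42
k=4,j=3: total = 42+12 = 54
k=4,j=4: total = 54+16 = 70
k=5,j=0: total = 70+0 = 70
k=5,j=1: total = 70+5 = 75
k=5,j=2: total = 75+10 = 85
k=5,j=3: total = 85+15 = 100
k=5,j=4: total = 100+20 = 120
k=6,j=0: total = 120+0 = 120
k=6,j=1: total = 120+6 = 126
k=6,j=2: total = 126+12 = 138
k=6,j=3: total = 138+18 = 156
k=6,j=4: total = 156+24 = 180
k=7,j=0: total = 180+0 = 180
k=7,j=1: total = 180+7 = 187
k=7,j=2: total = 187+14 = 201
k=7,j=3: total = 201+21 = 222
k=7,j=4: total = 222+28 = 250

250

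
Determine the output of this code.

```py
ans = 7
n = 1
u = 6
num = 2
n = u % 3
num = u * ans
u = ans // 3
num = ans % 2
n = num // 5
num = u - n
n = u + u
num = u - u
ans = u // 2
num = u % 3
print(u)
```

2

n = 6%3 = 0
num = 6*7 = 42
u = 7//3 = 2
num = 7%2 = 1
n = 1//5 = 0
num = 2-0 = 2
n = 2+2 = 4
num = 2-2 = 0
ans = 2//2 = 1
num = 2%3 = 2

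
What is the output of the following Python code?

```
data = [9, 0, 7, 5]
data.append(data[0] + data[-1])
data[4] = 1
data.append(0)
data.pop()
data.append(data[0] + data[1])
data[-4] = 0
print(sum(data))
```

append data[0]+data[-1] = 9+5 = 14 → [9, 0, 7, 5, 14]
data[4] = 1 → [9, 0, 7, 5, 1]
append 0 → [9, 0, 7, 5, 1, 0]
pop() removes 0 → [9, 0, 7, 5, 1]
append data[0]+data[1] = 9+0 = 9 → [9, 0, 7, 5, 1, 9]
data[-4] = 0 → [9, 0, 0, 5, 1, 9]
sum = 24

24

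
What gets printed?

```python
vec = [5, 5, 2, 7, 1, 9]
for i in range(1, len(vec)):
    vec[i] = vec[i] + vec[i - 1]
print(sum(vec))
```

i=1: vec[1] = 5+5 = 10 → [5, 10, 2, 7, 1, 9]
i=2: vec[2] = 2+10 = 12 → [5, 10, 12, 7, 1, 9]
i=3: vec[3] = 7+12 = 19 → [5, 10, 12, 19, 1, 9]
i=4: vec[4] = 1+19 = 20 → [5, 10, 12, 19, 20, 9]
i=5: vec[5] = 9+20 = 29 → [5, 10, 12, 19, 20, 29]
sum = 95

95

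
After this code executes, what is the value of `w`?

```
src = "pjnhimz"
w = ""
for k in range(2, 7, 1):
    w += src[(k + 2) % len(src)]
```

'imzpj'

k=2: add src[4]='i' → 'i'
k=3: add src[5]='m' → 'im'
k=4: add src[6]='z' → 'imz'
k=5: add src[0]='p' → 'imzp'
k=6: add src[1]='j' → 'imzpj'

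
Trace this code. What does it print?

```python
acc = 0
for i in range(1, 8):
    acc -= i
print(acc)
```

-28

i=1: acc = 0-1 = -1
i=2: acc = (-1)-2 = -3
i=3: acc = (-3)-3 = -6
i=4: acc = (-6)-4 = -10
i=5: acc = (-10)-5 = -15
i=6: acc = (-15)-6 = -21
i=7: acc = (-21)-7 = -28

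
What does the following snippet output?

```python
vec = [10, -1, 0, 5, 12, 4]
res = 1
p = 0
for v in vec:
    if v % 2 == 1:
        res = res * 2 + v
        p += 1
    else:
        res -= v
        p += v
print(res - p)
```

v=10: not odd, res = 1-10 = -9; p=10
v=-1: odd, res = (-9)*2+(-1) = -19; p=11
v=0: not odd, res = (-19)-0 = -19; p=11
v=5: odd, res = (-19)*2+5 = -33; p=12
v=12: not odd, res = (-33)-12 = -45; p=24
v=4: not odd, res = (-45)-4 = -49; p=28
res-p = (-49)-28 = -77

-77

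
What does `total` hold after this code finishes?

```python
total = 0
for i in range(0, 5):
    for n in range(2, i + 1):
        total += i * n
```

i=2,n=2: total = 0+4 = 4
i=3,n=2: total = 4+6 = 10
i=3,n=3: total = 10+9 = 19
i=4,n=2: total = 19+8 = 27
i=4,n=3: total = 27+12 = 39
i=4,n=4: total = 39+16 = 55

55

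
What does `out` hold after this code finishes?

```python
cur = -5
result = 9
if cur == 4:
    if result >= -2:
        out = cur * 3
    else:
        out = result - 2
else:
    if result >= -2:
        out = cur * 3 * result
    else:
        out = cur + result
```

cur=-5, result=9
cur == 4 is False; result >= -2 is True
→ out = cur * 3 * result = -135

-135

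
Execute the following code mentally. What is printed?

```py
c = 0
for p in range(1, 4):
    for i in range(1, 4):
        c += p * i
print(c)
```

36

p=1,i=1: c = 0+1 = 1
p=1,i=2: c = 1+2 = 3
p=1,i=3: c = 3+3 = 6
p=2,i=1: c = 6+2 = 8
p=2,i=2: c = 8+4 = 12
p=2,i=3: c = 12+6 = 18
p=3,i=1: c = 18+3 = 21
p=3,i=2: c = 21+6 = 27
p=3,i=3: c = 27+9 = 36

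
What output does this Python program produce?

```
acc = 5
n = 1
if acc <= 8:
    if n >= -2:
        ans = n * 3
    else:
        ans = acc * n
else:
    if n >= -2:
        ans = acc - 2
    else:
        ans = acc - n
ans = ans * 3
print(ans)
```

acc=5, n=1
acc <= 8 is True; n >= -2 is True
→ ans = n * 3 = 3
ans = 3*3 = 9

9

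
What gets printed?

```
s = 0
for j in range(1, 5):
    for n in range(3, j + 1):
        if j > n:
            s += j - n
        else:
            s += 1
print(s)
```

3

j=3,n=3: not 3>3, s = 0+1 = 1
j=4,n=3: 4>3, s = 1+1 = 2
j=4,n=4: not 4>4, s = 2+1 = 3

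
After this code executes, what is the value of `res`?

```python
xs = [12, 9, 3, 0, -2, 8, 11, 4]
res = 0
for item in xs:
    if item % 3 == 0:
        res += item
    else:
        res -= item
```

item=12: %3==0, res = 0+12 = 12
item=9: %3==0, res = 12+9 = 21
item=3: %3==0, res = 21+3 = 24
item=0: %3==0, res = 24+0 = 24
item=-2: not %3==0, res = 24-(-2) = 26
item=8: not %3==0, res = 26-8 = 18
item=11: not %3==0, res = 18-11 = 7
item=4: not %3==0, res = 7-4 = 3

3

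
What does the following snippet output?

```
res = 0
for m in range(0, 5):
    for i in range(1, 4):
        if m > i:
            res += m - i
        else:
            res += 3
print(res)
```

m=0,i=1: not 0>1, res = 0+3 = 3
m=0,i=2: not 0>2, res = 3+3 = 6
m=0,i=3: not 0>3, res = 6+3 = 9
m=1,i=1: not 1>1, res = 9+3 = 12
m=1,i=2: not 1>2, res = 12+3 = 15
m=1,i=3: not 1>3, res = 15+3 = 18
m=2,i=1: 2>1, res = 18+1 = 19
m=2,i=2: not 2>2, res = 19+3 = 22
m=2,i=3: not 2>3, res = 22+3 = 25
m=3,i=1: 3>1, res = 25+2 = 27
m=3,i=2: 3>2, res = 27+1 = 28
m=3,i=3: not 3>3, res = 28+3 = 31
m=4,i=1: 4>1, res = 31+3 = 34
m=4,i=2: 4>2, res = 34+2 = 36
m=4,i=3: 4>3, res = 36+1 = 37

37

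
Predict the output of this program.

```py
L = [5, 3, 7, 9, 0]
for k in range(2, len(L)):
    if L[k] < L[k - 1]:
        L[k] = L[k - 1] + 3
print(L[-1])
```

k=2: 7>=3, unchanged → [5, 3, 7, 9, 0]
k=3: 9>=7, unchanged → [5, 3, 7, 9, 0]
k=4: 0<9, L[4] = 9+3 = 12 → [5, 3, 7, 9, 12]

12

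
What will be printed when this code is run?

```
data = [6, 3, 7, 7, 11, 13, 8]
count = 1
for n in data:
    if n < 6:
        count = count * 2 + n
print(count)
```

5

n=6: not <6
n=3: <6, count = 1*2+3 = 5
n=7: not <6
n=7: not <6
n=11: not <6
n=13: not <6
n=8: not <6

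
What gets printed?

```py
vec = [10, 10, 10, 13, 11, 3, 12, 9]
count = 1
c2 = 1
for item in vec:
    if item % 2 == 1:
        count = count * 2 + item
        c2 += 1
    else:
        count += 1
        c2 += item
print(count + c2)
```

276

item=10: not odd, count = 1+1 = 2; c2=11
item=10: not odd, count = 2+1 = 3; c2=21
item=10: not odd, count = 3+1 = 4; c2=31
item=13: odd, count = 4*2+13 = 21; c2=32
item=11: odd, count = 21*2+11 = 53; c2=33
item=3: odd, count = 53*2+3 = 109; c2=34
item=12: not odd, count = 109+1 = 110; c2=46
item=9: odd, count = 110*2+9 = 229; c2=47
count+c2 = 229+47 = 276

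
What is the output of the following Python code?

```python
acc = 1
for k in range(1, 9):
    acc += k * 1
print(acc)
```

37

k=1: acc = 1+1*1 = 2
k=2: acc = 2+2*1 = 4
k=3: acc = 4+3*1 = 7
k=4: acc = 7+4*1 = 11
k=5: acc = 11+5*1 = 16
k=6: acc = 16+6*1 = 22
k=7: acc = 22+7*1 = 29
k=8: acc = 29+8*1 = 37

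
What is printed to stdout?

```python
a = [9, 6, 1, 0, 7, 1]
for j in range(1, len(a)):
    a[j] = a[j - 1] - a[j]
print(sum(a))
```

j=1: a[1] = 9-6 = 3 → [9, 3, 1, 0, 7, 1]
j=2: a[2] = 3-1 = 2 → [9, 3, 2, 0, 7, 1]
j=3: a[3] = 2-0 = 2 → [9, 3, 2, 2, 7, 1]
j=4: a[4] = 2-7 = -5 → [9, 3, 2, 2, -5, 1]
j=5: a[5] = (-5)-1 = -6 → [9, 3, 2, 2, -5, -6]
sum = 5

5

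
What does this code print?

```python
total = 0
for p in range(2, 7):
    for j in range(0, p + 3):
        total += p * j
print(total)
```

505

p=2,j=0: total = 0+0 = 0
p=2,j=1: total = 0+2 = 2
p=2,j=2: total = 2+4 = 6
p=2,j=3: total = 6+6 = 12
p=2,j=4: total = 12+8 = 20
p=3,j=0: total = 20+0 = 20
p=3,j=1: total = 20+3 = 23
p=3,j=2: total = 23+6 = 29
p=3,j=3: total = 29+9 = 38
p=3,j=4: total = 38+12 = 50
p=3,j=5: total = 50+15 = 65
p=4,j=0: total = 65+0 = 65
p=4,j=1: total = 65+4 = 69
p=4,j=2: total = 69+8 = 77
p=4,j=3: total = 77+12 = 89
p=4,j=4: total = 89+16 = 105
p=4,j=5: total = 105+20 = 125
p=4,j=6: total = 125+24 = 149
p=5,j=0: total = 149+0 = 149
p=5,j=1: total = 149+5 = 154
p=5,j=2: total = 154+10 = 164
p=5,j=3: total = 164+15 = 179
p=5,j=4: total = 179+20 = 199
p=5,j=5: total = 199+25 = 224
p=5,j=6: total = 224+30 = 254
p=5,j=7: total = 254+35 = 289
p=6,j=0: total = 289+0 = 289
p=6,j=1: total = 289+6 = 295
p=6,j=2: total = 295+12 = 307
p=6,j=3: total = 307+18 = 325
p=6,j=4: total = 325+24 = 349
p=6,j=5: total = 349+30 = 379
p=6,j=6: total = 379+36 = 415
p=6,j=7: total = 415+42 = 457
p=6,j=8: total = 457+48 = 505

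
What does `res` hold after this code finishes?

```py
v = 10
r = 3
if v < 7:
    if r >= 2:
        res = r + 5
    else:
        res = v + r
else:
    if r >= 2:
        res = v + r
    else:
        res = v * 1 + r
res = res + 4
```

v=10, r=3
v < 7 is False; r >= 2 is True
→ res = v + r = 13
res = 13+4 = 17

17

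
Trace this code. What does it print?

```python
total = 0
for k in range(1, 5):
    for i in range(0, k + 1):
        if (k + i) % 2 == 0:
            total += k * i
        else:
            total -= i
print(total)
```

34

k=1,i=0: odd sum, total = 0-0 = 0
k=1,i=1: even sum, total = 0+1 = 1
k=2,i=0: even sum, total = 1+0 = 1
k=2,i=1: odd sum, total = 1-1 = 0
k=2,i=2: even sum, total = 0+4 = 4
k=3,i=0: odd sum, total = 4-0 = 4
k=3,i=1: even sum, total = 4+3 = 7
k=3,i=2: odd sum, total = 7-2 = 5
k=3,i=3: even sum, total = 5+9 = 14
k=4,i=0: even sum, total = 14+0 = 14
k=4,i=1: odd sum, total = 14-1 = 13
k=4,i=2: even sum, total = 13+8 = 21
k=4,i=3: odd sum, total = 21-3 = 18
k=4,i=4: even sum, total = 18+16 = 34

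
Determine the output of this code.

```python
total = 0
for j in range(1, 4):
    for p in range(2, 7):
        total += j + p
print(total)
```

j=1,p=2: total = 0+3 = 3
j=1,p=3: total = 3+4 = 7
j=1,p=4: total = 7+5 = 12
j=1,p=5: total = 12+6 = 18
j=1,p=6: total = 18+7 = 25
j=2,p=2: total = 25+4 = 29
j=2,p=3: total = 29+5 = 34
j=2,p=4: total = 34+6 = 40
j=2,p=5: total = 40+7 = 47
j=2,p=6: total = 47+8 = 55
j=3,p=2: total = 55+5 = 60
j=3,p=3: total = 60+6 = 66
j=3,p=4: total = 66+7 = 73
j=3,p=5: total = 73+8 = 81
j=3,p=6: total = 81+9 = 90

90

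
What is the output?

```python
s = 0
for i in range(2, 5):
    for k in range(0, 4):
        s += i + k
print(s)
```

54

i=2,k=0: s = 0+2 = 2
i=2,k=1: s = 2+3 = 5
i=2,k=2: s = 5+4 = 9
i=2,k=3: s = 9+5 = 14
i=3,k=0: s = 14+3 = 17
i=3,k=1: s = 17+4 = 21
i=3,k=2: s = 21+5 = 26
i=3,k=3: s = 26+6 = 32
i=4,k=0: s = 32+4 = 36
i=4,k=1: s = 36+5 = 41
i=4,k=2: s = 41+6 = 47
i=4,k=3: s = 47+7 = 54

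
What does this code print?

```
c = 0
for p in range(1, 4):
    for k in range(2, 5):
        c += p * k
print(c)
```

54

p=1,k=2: c = 0+2 = 2
p=1,k=3: c = 2+3 = 5
p=1,k=4: c = 5+4 = 9
p=2,k=2: c = 9+4 = 13
p=2,k=3: c = 13+6 = 19
p=2,k=4: c = 19+8 = 27
p=3,k=2: c = 27+6 = 33
p=3,k=3: c = 33+9 = 42
p=3,k=4: c = 42+12 = 54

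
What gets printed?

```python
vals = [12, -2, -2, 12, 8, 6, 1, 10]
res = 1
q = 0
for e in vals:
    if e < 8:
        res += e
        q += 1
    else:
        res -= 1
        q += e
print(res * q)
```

e=12: not <8, res = 1-1 = 0; q=12
e=-2: <8, res = 0+(-2) = -2; q=13
e=-2: <8, res = (-2)+(-2) = -4; q=14
e=12: not <8, res = (-4)-1 = -5; q=26
e=8: not <8, res = (-5)-1 = -6; q=34
e=6: <8, res = (-6)+6 = 0; q=35
e=1: <8, res = 0+1 = 1; q=36
e=10: not <8, res = 1-1 = 0; q=46
res*q = 0*46 = 0

0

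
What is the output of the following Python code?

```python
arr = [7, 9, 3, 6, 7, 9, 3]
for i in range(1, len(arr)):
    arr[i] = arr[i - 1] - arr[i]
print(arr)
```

[7, -2, -5, -11, -18, -27, -30]

i=1: arr[1] = 7-9 = -2 → [7, -2, 3, 6, 7, 9, 3]
i=2: arr[2] = (-2)-3 = -5 → [7, -2, -5, 6, 7, 9, 3]
i=3: arr[3] = (-5)-6 = -11 → [7, -2, -5, -11, 7, 9, 3]
i=4: arr[4] = (-11)-7 = -18 → [7, -2, -5, -11, -18, 9, 3]
i=5: arr[5] = (-18)-9 = -27 → [7, -2, -5, -11, -18, -27, 3]
i=6: arr[6] = (-27)-3 = -30 → [7, -2, -5, -11, -18, -27, -30]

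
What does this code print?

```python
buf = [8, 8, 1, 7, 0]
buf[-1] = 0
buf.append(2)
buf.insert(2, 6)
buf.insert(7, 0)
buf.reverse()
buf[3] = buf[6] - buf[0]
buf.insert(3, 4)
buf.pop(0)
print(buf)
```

[2, 0, 4, 8, 1, 6, 8, 8]

buf[-1] = 0 → [8, 8, 1, 7, 0]
append 2 → [8, 8, 1, 7, 0, 2]
insert 6 at 2 → [8, 8, 6, 1, 7, 0, 2]
insert 0 at 7 → [8, 8, 6, 1, 7, 0, 2, 0]
reverse → [0, 2, 0, 7, 1, 6, 8, 8]
buf[3] = buf[6]-buf[0] = 8-0 = 8 → [0, 2, 0, 8, 1, 6, 8, 8]
insert 4 at 3 → [0, 2, 0, 4, 8, 1, 6, 8, 8]
pop(0) removes 0 → [2, 0, 4, 8, 1, 6, 8, 8]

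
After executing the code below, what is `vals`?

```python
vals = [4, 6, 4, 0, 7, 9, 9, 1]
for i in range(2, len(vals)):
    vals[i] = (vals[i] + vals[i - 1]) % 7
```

i=2: vals[2] = (4+6)%7 = 3 → [4, 6, 3, 0, 7, 9, 9, 1]
i=3: vals[3] = (0+3)%7 = 3 → [4, 6, 3, 3, 7, 9, 9, 1]
i=4: vals[4] = (7+3)%7 = 3 → [4, 6, 3, 3, 3, 9, 9, 1]
i=5: vals[5] = (9+3)%7 = 5 → [4, 6, 3, 3, 3, 5, 9, 1]
i=6: vals[6] = (9+5)%7 = 0 → [4, 6, 3, 3, 3, 5, 0, 1]
i=7: vals[7] = (1+0)%7 = 1 → [4, 6, 3, 3, 3, 5, 0, 1]

[4, 6, 3, 3, 3, 5, 0, 1]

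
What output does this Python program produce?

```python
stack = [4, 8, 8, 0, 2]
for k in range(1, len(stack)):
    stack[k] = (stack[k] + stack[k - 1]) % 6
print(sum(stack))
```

k=1: stack[1] = (8+4)%6 = 0 → [4, 0, 8, 0, 2]
k=2: stack[2] = (8+0)%6 = 2 → [4, 0, 2, 0, 2]
k=3: stack[3] = (0+2)%6 = 2 → [4, 0, 2, 2, 2]
k=4: stack[4] = (2+2)%6 = 4 → [4, 0, 2, 2, 4]
sum = 12

12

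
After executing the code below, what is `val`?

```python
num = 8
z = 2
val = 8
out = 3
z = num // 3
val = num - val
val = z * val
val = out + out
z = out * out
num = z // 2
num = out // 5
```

z = 8//3 = 2
val = 8-8 = 0
val = 2*0 = 0
val = 3+3 = 6
z = 3*3 = 9
num = 9//2 = 4
num = 3//5 = 0

6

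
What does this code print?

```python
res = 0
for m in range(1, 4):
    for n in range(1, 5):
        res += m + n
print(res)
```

54

m=1,n=1: res = 0+2 = 2
m=1,n=2: res = 2+3 = 5
m=1,n=3: res = 5+4 = 9
m=1,n=4: res = 9+5 = 14
m=2,n=1: res = 14+3 = 17
m=2,n=2: res = 17+4 = 21
m=2,n=3: res = 21+5 = 26
m=2,n=4: res = 26+6 = 32
m=3,n=1: res = 32+4 = 36
m=3,n=2: res = 36+5 = 41
m=3,n=3: res = 41+6 = 47
m=3,n=4: res = 47+7 = 54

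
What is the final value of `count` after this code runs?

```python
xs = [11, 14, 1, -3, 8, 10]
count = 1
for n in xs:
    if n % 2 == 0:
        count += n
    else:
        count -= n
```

24

n=11: not even, count = 1-11 = -10
n=14: even, count = (-10)+14 = 4
n=1: not even, count = 4-1 = 3
n=-3: not even, count = 3-(-3) = 6
n=8: even, count = 6+8 = 14
n=10: even, count = 14+10 = 24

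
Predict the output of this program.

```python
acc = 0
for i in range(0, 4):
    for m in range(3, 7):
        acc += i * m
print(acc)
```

i=0,m=3: acc = 0+0 = 0
i=0,m=4: acc = 0+0 = 0
i=0,m=5: acc = 0+0 = 0
i=0,m=6: acc = 0+0 = 0
i=1,m=3: acc = 0+3 = 3
i=1,m=4: acc = 3+4 = 7
i=1,m=5: acc = 7+5 = 12
i=1,m=6: acc = 12+6 = 18
i=2,m=3: acc = 18+6 = 24
i=2,m=4: acc = 24+8 = 32
i=2,m=5: acc = 32+10 = 42
i=2,m=6: acc = 42+12 = 54
i=3,m=3: acc = 54+9 = 63
i=3,m=4: acc = 63+12 = 75
i=3,m=5: acc = 75+15 = 90
i=3,m=6: acc = 90+18 = 108

108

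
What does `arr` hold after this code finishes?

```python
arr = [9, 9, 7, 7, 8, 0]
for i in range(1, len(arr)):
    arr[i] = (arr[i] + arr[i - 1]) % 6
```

[9, 0, 1, 2, 4, 4]

i=1: arr[1] = (9+9)%6 = 0 → [9, 0, 7, 7, 8, 0]
i=2: arr[2] = (7+0)%6 = 1 → [9, 0, 1, 7, 8, 0]
i=3: arr[3] = (7+1)%6 = 2 → [9, 0, 1, 2, 8, 0]
i=4: arr[4] = (8+2)%6 = 4 → [9, 0, 1, 2, 4, 0]
i=5: arr[5] = (0+4)%6 = 4 → [9, 0, 1, 2, 4, 4]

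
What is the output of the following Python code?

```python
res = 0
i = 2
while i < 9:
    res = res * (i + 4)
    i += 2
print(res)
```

i=2: res = 0*6 = 0
i=4: res = 0*8 = 0
i=6: res = 0*10 = 0
i=8: res = 0*12 = 0

0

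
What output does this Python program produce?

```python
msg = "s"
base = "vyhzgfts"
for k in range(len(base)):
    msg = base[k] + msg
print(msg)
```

k=0: prepend 'v' → 'vs'
k=1: prepend 'y' → 'yvs'
k=2: prepend 'h' → 'hyvs'
k=3: prepend 'z' → 'zhyvs'
k=4: prepend 'g' → 'gzhyvs'
k=5: prepend 'f' → 'fgzhyvs'
k=6: prepend 't' → 'tfgzhyvs'
k=7: prepend 's' → 'stfgzhyvs'

stfgzhyvs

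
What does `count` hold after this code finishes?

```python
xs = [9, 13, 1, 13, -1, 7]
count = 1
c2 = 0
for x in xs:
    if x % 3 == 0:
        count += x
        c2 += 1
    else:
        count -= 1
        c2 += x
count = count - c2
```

x=9: %3==0, count = 1+9 = 10; c2=1
x=13: not %3==0, count = 10-1 = 9; c2=14
x=1: not %3==0, count = 9-1 = 8; c2=15
x=13: not %3==0, count = 8-1 = 7; c2=28
x=-1: not %3==0, count = 7-1 = 6; c2=27
x=7: not %3==0, count = 6-1 = 5; c2=34
count-c2 = 5-34 = -29

-29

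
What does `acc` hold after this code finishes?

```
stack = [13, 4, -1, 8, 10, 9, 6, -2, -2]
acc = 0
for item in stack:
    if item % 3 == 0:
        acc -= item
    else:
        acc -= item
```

item=13: not %3==0, acc = 0-13 = -13
item=4: not %3==0, acc = (-13)-4 = -17
item=-1: not %3==0, acc = (-17)-(-1) = -16
item=8: not %3==0, acc = (-16)-8 = -24
item=10: not %3==0, acc = (-24)-10 = -34
item=9: %3==0, acc = (-34)-9 = -43
item=6: %3==0, acc = (-43)-6 = -49
item=-2: not %3==0, acc = (-49)-(-2) = -47
item=-2: not %3==0, acc = (-47)-(-2) = -45

-45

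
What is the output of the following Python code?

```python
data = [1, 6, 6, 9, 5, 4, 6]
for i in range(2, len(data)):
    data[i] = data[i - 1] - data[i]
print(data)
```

[1, 6, 0, -9, -14, -18, -24]

i=2: data[2] = 6-6 = 0 → [1, 6, 0, 9, 5, 4, 6]
i=3: data[3] = 0-9 = -9 → [1, 6, 0, -9, 5, 4, 6]
i=4: data[4] = (-9)-5 = -14 → [1, 6, 0, -9, -14, 4, 6]
i=5: data[5] = (-14)-4 = -18 → [1, 6, 0, -9, -14, -18, 6]
i=6: data[6] = (-18)-6 = -24 → [1, 6, 0, -9, -14, -18, -24]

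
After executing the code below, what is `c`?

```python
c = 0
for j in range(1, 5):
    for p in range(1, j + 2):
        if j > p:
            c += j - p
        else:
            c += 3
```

j=1,p=1: not 1>1, c = 0+3 = 3
j=1,p=2: not 1>2, c = 3+3 = 6
j=2,p=1: 2>1, c = 6+1 = 7
j=2,p=2: not 2>2, c = 7+3 = 10
j=2,p=3: not 2>3, c = 10+3 = 13
j=3,p=1: 3>1, c = 13+2 = 15
j=3,p=2: 3>2, c = 15+1 = 16
j=3,p=3: not 3>3, c = 16+3 = 19
j=3,p=4: not 3>4, c = 19+3 = 22
j=4,p=1: 4>1, c = 22+3 = 25
j=4,p=2: 4>2, c = 25+2 = 27
j=4,p=3: 4>3, c = 27+1 = 28
j=4,p=4: not 4>4, c = 28+3 = 31
j=4,p=5: not 4>5, c = 31+3 = 34

34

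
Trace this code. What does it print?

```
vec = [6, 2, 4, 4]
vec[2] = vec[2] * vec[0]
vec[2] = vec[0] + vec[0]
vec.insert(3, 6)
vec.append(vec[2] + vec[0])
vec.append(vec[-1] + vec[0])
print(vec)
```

[6, 2, 12, 6, 4, 18, 24]

vec[2] = vec[2]*vec[0] = 4*6 = 24 → [6, 2, 24, 4]
vec[2] = vec[0]+vec[0] = 6+6 = 12 → [6, 2, 12, 4]
insert 6 at 3 → [6, 2, 12, 6, 4]
append vec[2]+vec[0] = 12+6 = 18 → [6, 2, 12, 6, 4, 18]
append vec[-1]+vec[0] = 18+6 = 24 → [6, 2, 12, 6, 4, 18, 24]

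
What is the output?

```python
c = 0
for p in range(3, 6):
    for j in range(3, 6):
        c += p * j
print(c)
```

144

p=3,j=3: c = 0+9 = 9
p=3,j=4: c = 9+12 = 21
p=3,j=5: c = 21+15 = 36
p=4,j=3: c = 36+12 = 48
p=4,j=4: c = 48+16 = 64
p=4,j=5: c = 64+20 = 84
p=5,j=3: c = 84+15 = 99
p=5,j=4: c = 99+20 = 119
p=5,j=5: c = 119+25 = 144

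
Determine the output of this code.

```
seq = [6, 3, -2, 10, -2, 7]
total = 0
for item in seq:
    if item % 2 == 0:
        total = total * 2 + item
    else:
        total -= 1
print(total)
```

49

item=6: even, total = 0*2+6 = 6
item=3: not even, total = 6-1 = 5
item=-2: even, total = 5*2+(-2) = 8
item=10: even, total = 8*2+10 = 26
item=-2: even, total = 26*2+(-2) = 50
item=7: not even, total = 50-1 = 49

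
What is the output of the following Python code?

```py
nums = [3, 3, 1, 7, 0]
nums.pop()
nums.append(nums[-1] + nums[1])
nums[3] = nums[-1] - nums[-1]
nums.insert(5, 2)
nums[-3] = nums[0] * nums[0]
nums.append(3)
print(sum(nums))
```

pop() removes 0 → [3, 3, 1, 7]
append nums[-1]+nums[1] = 7+3 = 10 → [3, 3, 1, 7, 10]
nums[3] = nums[-1]-nums[-1] = 10-10 = 0 → [3, 3, 1, 0, 10]
insert 2 at 5 → [3, 3, 1, 0, 10, 2]
nums[-3] = nums[0]*nums[0] = 3*3 = 9 → [3, 3, 1, 9, 10, 2]
append 3 → [3, 3, 1, 9, 10, 2, 3]
sum = 31

31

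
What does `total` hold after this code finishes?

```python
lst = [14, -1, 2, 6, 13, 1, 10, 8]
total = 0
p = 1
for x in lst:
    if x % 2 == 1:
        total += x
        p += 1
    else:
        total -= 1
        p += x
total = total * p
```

x=14: not odd, total = 0-1 = -1; p=15
x=-1: odd, total = (-1)+(-1) = -2; p=16
x=2: not odd, total = (-2)-1 = -3; p=18
x=6: not odd, total = (-3)-1 = -4; p=24
x=13: odd, total = (-4)+13 = 9; p=25
x=1: odd, total = 9+1 = 10; p=26
x=10: not odd, total = 10-1 = 9; p=36
x=8: not odd, total = 9-1 = 8; p=44
total*p = 8*44 = 352

352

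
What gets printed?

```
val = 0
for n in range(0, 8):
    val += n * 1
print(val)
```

n=0: val = 0+0*1 = 0
n=1: val = 0+1*1 = 1
n=2: val = 1+2*1 = 3
n=3: val = 3+3*1 = 6
n=4: val = 6+4*1 = 10
n=5: val = 10+5*1 = 15
n=6: val = 15+6*1 = 21
n=7: val = 21+7*1 = 28

28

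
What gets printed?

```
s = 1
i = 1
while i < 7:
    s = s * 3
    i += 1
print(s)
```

i=1: s = 1*3 = 3
i=2: s = 3*3 = 9
i=3: s = 9*3 = 27
i=4: s = 27*3 = 81
i=5: s = 81*3 = 243
i=6: s = 243*3 = 729

729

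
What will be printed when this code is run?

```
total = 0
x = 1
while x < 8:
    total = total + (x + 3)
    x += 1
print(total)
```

49

x=1: total = 0+4 = 4
x=2: total = 4+5 = 9
x=3: total = 9+6 = 15
x=4: total = 15+7 = 22
x=5: total = 22+8 = 30
x=6: total = 30+9 = 39
x=7: total = 39+10 = 49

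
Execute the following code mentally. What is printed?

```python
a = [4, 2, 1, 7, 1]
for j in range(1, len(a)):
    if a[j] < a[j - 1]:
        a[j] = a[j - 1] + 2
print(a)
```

j=1: 2<4, a[1] = 4+2 = 6 → [4, 6, 1, 7, 1]
j=2: 1<6, a[2] = 6+2 = 8 → [4, 6, 8, 7, 1]
j=3: 7<8, a[3] = 8+2 = 10 → [4, 6, 8, 10, 1]
j=4: 1<10, a[4] = 10+2 = 12 → [4, 6, 8, 10, 12]

[4, 6, 8, 10, 12]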